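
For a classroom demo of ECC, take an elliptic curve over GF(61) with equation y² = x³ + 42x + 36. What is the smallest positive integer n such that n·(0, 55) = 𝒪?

6

2P: tangent at (0, 55): λ = (3·0² + 42)/(2·55) ≡ 42/49. 49⁻¹ ≡ 5 (mod 61) since 49·5 = 245 ≡ 1, so λ ≡ 42·5 ≡ 27.
  x = λ² - 0 - 0 = 729 - 0 ≡ 58; y = λ·(0 - 58) - 55 ≡ 26. → (58, 26)
3P: (58, 26) + (0, 55). λ = (55 - 26)/(0 - 58) ≡ 29/3 mod 61. 3⁻¹ ≡ 41 (mod 61), so λ ≡ 30.
  x = λ² - 58 - 0 = 900 - 58 ≡ 49; y = λ·(58 - 49) - 26 ≡ 0. → (49, 0)
4P: (49, 0) + (0, 55). λ = (55 - 0)/(0 - 49) ≡ 55/12 mod 61. 12⁻¹ ≡ 56 (mod 61), so λ ≡ 30.
  x = λ² - 49 - 0 = 900 - 49 ≡ 58; y = λ·(49 - 58) - 0 ≡ 35. → (58, 35)
5P: (58, 35) + (0, 55). λ = (55 - 35)/(0 - 58) ≡ 20/3 mod 61. 3⁻¹ ≡ 41 (mod 61) since 3·41 = 123 ≡ 1, so λ ≡ 27.
  x = λ² - 58 - 0 = 729 - 58 ≡ 0; y = λ·(58 - 0) - 35 ≡ 6. → (0, 6)
6P: (0, 6) + (0, 55): same x and y₁ ≡ -y₂, so the sum is 𝒪.
6P = 𝒪, so the order is 6.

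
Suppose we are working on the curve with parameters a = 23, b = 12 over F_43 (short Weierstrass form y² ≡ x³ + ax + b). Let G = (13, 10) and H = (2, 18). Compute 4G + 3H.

First 4G:
Double-and-add on 4 = (100)₂. Start with G = (13, 10) for the leading 1-bit.
double: tangent at (13, 10): λ = (3·13² + 23)/(2·10) ≡ 14/20. 20⁻¹ ≡ 28 (mod 43) since 20·28 = 560 ≡ 1, so λ ≡ 14·28 ≡ 5.
  x = λ² - 13 - 13 = 25 - 26 ≡ 42; y = λ·(13 - 42) - 10 ≡ 17. → (42, 17)
double: tangent at (42, 17): λ = (3·42² + 23)/(2·17) ≡ 26/34. 34⁻¹ ≡ 19 (mod 43) since 34·19 = 646 ≡ 1, so λ ≡ 26·19 ≡ 21.
  x = λ² - 42 - 42 = 441 - 84 ≡ 13; y = λ·(42 - 13) - 17 ≡ 33. → (13, 33)
4G = (13, 33).
Next 3H:
Repeated addition: build up to 3H.
2H: tangent at (2, 18): λ = (3·2² + 23)/(2·18) ≡ 35/36. 36⁻¹ ≡ 6 (mod 43), so λ ≡ 35·6 ≡ 38.
  x = λ² - 2 - 2 = 1444 - 4 ≡ 21; y = λ·(2 - 21) - 18 ≡ 34. → (21, 34)
3H: (21, 34) + (2, 18). λ = (18 - 34)/(2 - 21) ≡ 27/24 mod 43. 24⁻¹ ≡ 9 (mod 43), so λ ≡ 28.
  x = λ² - 21 - 2 = 784 - 23 ≡ 30; y = λ·(21 - 30) - 34 ≡ 15. → (30, 15)
3H = (30, 15).
Finally 4G + 3H:
(13, 33) + (30, 15). λ = (15 - 33)/(30 - 13) ≡ 25/17 mod 43. 17⁻¹ ≡ 38 (mod 43), so λ ≡ 4.
  x = λ² - 13 - 30 = 16 - 43 ≡ 16; y = λ·(13 - 16) - 33 ≡ 41. → (16, 41)

(16, 41)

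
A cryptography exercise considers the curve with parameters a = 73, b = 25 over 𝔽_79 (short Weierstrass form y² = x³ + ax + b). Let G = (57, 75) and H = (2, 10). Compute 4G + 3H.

First 4G:
Double-and-add on 4 = (100)₂. Start with G = (57, 75) for the leading 1-bit.
double: tangent at (57, 75): λ = (3·57² + 73)/(2·75) ≡ 24/71. 71⁻¹ ≡ 69 (mod 79) since 71·69 = 4899 ≡ 1, so λ ≡ 24·69 ≡ 76.
  x = λ² - 57 - 57 = 5776 - 114 ≡ 53; y = λ·(57 - 53) - 75 ≡ 71. → (53, 71)
double: tangent at (53, 71): λ = (3·53² + 73)/(2·71) ≡ 47/63. 63⁻¹ ≡ 74 (mod 79) since 63·74 = 4662 ≡ 1, so λ ≡ 47·74 ≡ 2.
  x = λ² - 53 - 53 = 4 - 106 ≡ 56; y = λ·(53 - 56) - 71 ≡ 2. → (56, 2)
4G = (56, 2).
Next 3H:
Repeated addition: build up to 3H.
2H: tangent at (2, 10): λ = (3·2² + 73)/(2·10) ≡ 6/20. 20⁻¹ ≡ 4 (mod 79) since 20·4 = 80 ≡ 1, so λ ≡ 6·4 ≡ 24.
  x = λ² - 2 - 2 = 576 - 4 ≡ 19; y = λ·(2 - 19) - 10 ≡ 56. → (19, 56)
3H: (19, 56) + (2, 10). λ = (10 - 56)/(2 - 19) ≡ 33/62 mod 79. 62⁻¹ ≡ 65 (mod 79) since 62·65 = 4030 ≡ 1, so λ ≡ 12.
  x = λ² - 19 - 2 = 144 - 21 ≡ 44; y = λ·(19 - 44) - 56 ≡ 39. → (44, 39)
3H = (44, 39).
Finally 4G + 3H:
(56, 2) + (44, 39). λ = (39 - 2)/(44 - 56) ≡ 37/67 mod 79. 67⁻¹ ≡ 46 (mod 79) since 67·46 = 3082 ≡ 1, so λ ≡ 43.
  x = λ² - 56 - 44 = 1849 - 100 ≡ 11; y = λ·(56 - 11) - 2 ≡ 37. → (11, 37)

(11, 37)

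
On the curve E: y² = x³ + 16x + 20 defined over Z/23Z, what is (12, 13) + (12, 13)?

(15, 22)

tangent at (12, 13): λ = (3·12² + 16)/(2·13) ≡ 11/3. 3⁻¹ ≡ 8 (mod 23), so λ ≡ 11·8 ≡ 19.
  x = λ² - 12 - 12 = 361 - 24 ≡ 15; y = λ·(12 - 15) - 13 ≡ 22. → (15, 22)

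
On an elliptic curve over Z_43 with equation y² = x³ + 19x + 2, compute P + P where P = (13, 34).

tangent at (13, 34): λ = (3·13² + 19)/(2·34) ≡ 10/25. 25⁻¹ ≡ 31 (mod 43), so λ ≡ 10·31 ≡ 9.
  x = λ² - 13 - 13 = 81 - 26 ≡ 12; y = λ·(13 - 12) - 34 ≡ 18. → (12, 18)

(12, 18)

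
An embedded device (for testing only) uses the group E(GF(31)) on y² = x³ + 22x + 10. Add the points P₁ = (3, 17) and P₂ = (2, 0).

(5, 11)

(3, 17) + (2, 0). λ = (0 - 17)/(2 - 3) ≡ 14/30 mod 31. 30⁻¹ ≡ 30 (mod 31), so λ ≡ 17.
  x = λ² - 3 - 2 = 289 - 5 ≡ 5; y = λ·(3 - 5) - 17 ≡ 11. → (5, 11)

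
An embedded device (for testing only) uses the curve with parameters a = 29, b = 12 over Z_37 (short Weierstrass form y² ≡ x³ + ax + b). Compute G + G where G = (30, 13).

(11, 16)

tangent at (30, 13): λ = (3·30² + 29)/(2·13) ≡ 28/26. 26⁻¹ ≡ 10 (mod 37) since 26·10 = 260 ≡ 1, so λ ≡ 28·10 ≡ 21.
  x = λ² - 30 - 30 = 441 - 60 ≡ 11; y = λ·(30 - 11) - 13 ≡ 16. → (11, 16)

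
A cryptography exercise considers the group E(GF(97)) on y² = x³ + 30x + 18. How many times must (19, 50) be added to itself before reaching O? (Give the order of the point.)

12

2P: tangent at (19, 50): λ = (3·19² + 30)/(2·50) ≡ 46/3. 3⁻¹ ≡ 65 (mod 97), so λ ≡ 46·65 ≡ 80.
  x = λ² - 19 - 19 = 6400 - 38 ≡ 57; y = λ·(19 - 57) - 50 ≡ 14. → (57, 14)
3P: (57, 14) + (19, 50). λ = (50 - 14)/(19 - 57) ≡ 36/59 mod 97. 59⁻¹ ≡ 74 (mod 97), so λ ≡ 45.
  x = λ² - 57 - 19 = 2025 - 76 ≡ 9; y = λ·(57 - 9) - 14 ≡ 12. → (9, 12)
4P: (9, 12) + (19, 50). λ = (50 - 12)/(19 - 9) ≡ 38/10 mod 97. 10⁻¹ ≡ 68 (mod 97), so λ ≡ 62.
  x = λ² - 9 - 19 = 3844 - 28 ≡ 33; y = λ·(9 - 33) - 12 ≡ 52. → (33, 52)
5P: (33, 52) + (19, 50). λ = (50 - 52)/(19 - 33) ≡ 95/83 mod 97. 83⁻¹ ≡ 90 (mod 97), so λ ≡ 14.
  x = λ² - 33 - 19 = 196 - 52 ≡ 47; y = λ·(33 - 47) - 52 ≡ 43. → (47, 43)
6P: (47, 43) + (19, 50). λ = (50 - 43)/(19 - 47) ≡ 7/69 mod 97. 69⁻¹ ≡ 45 (mod 97), so λ ≡ 24.
  x = λ² - 47 - 19 = 576 - 66 ≡ 25; y = λ·(47 - 25) - 43 ≡ 0. → (25, 0)
7P: (25, 0) + (19, 50). λ = (50 - 0)/(19 - 25) ≡ 50/91 mod 97. 91⁻¹ ≡ 16 (mod 97), so λ ≡ 24.
  x = λ² - 25 - 19 = 576 - 44 ≡ 47; y = λ·(25 - 47) - 0 ≡ 54. → (47, 54)
8P: (47, 54) + (19, 50). λ = (50 - 54)/(19 - 47) ≡ 93/69 mod 97. 69⁻¹ ≡ 45 (mod 97), so λ ≡ 14.
  x = λ² - 47 - 19 = 196 - 66 ≡ 33; y = λ·(47 - 33) - 54 ≡ 45. → (33, 45)
9P: (33, 45) + (19, 50). λ = (50 - 45)/(19 - 33) ≡ 5/83 mod 97. 83⁻¹ ≡ 90 (mod 97) since 83·90 = 7470 ≡ 1, so λ ≡ 62.
  x = λ² - 33 - 19 = 3844 - 52 ≡ 9; y = λ·(33 - 9) - 45 ≡ 85. → (9, 85)
10P: (9, 85) + (19, 50). λ = (50 - 85)/(19 - 9) ≡ 62/10 mod 97. 10⁻¹ ≡ 68 (mod 97), so λ ≡ 45.
  x = λ² - 9 - 19 = 2025 - 28 ≡ 57; y = λ·(9 - 57) - 85 ≡ 83. → (57, 83)
11P: (57, 83) + (19, 50). λ = (50 - 83)/(19 - 57) ≡ 64/59 mod 97. 59⁻¹ ≡ 74 (mod 97), so λ ≡ 80.
  x = λ² - 57 - 19 = 6400 - 76 ≡ 19; y = λ·(57 - 19) - 83 ≡ 47. → (19, 47)
12P: (19, 47) + (19, 50): same x and y₁ ≡ -y₂, so the sum is O.
12P = O, so the order is 12.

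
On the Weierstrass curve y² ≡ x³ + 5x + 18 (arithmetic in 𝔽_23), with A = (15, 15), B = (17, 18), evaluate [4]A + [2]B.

O

First 4A:
Double-and-add on 4 = (100)₂. Start with A = (15, 15) for the leading 1-bit.
double: tangent at (15, 15): λ = (3·15² + 5)/(2·15) ≡ 13/7. 7⁻¹ ≡ 10 (mod 23), so λ ≡ 13·10 ≡ 15.
  x = λ² - 15 - 15 = 225 - 30 ≡ 11; y = λ·(15 - 11) - 15 ≡ 22. → (11, 22)
double: tangent at (11, 22): λ = (3·11² + 5)/(2·22) ≡ 0/21. 21⁻¹ ≡ 11 (mod 23) since 21·11 = 231 ≡ 1, so λ ≡ 0·11 ≡ 0.
  x = λ² - 11 - 11 = 0 - 22 ≡ 1; y = λ·(11 - 1) - 22 ≡ 1. → (1, 1)
4A = (1, 1).
Next 2B:
Repeated addition: build up to 2B.
2B: tangent at (17, 18): λ = (3·17² + 5)/(2·18) ≡ 21/13. 13⁻¹ ≡ 16 (mod 23), so λ ≡ 21·16 ≡ 14.
  x = λ² - 17 - 17 = 196 - 34 ≡ 1; y = λ·(17 - 1) - 18 ≡ 22. → (1, 22)
2B = (1, 22).
Finally 4A + 2B:
(1, 1) + (1, 22): same x and y₁ ≡ -y₂, so the sum is the point at infinity.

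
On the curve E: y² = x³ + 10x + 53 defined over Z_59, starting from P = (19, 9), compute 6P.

(3, 46)

Double-and-add on 6 = (110)₂. Start with P = (19, 9) for the leading 1-bit.
double: tangent at (19, 9): λ = (3·19² + 10)/(2·9) ≡ 31/18. 18⁻¹ ≡ 23 (mod 59), so λ ≡ 31·23 ≡ 5.
  x = λ² - 19 - 19 = 25 - 38 ≡ 46; y = λ·(19 - 46) - 9 ≡ 33. → (46, 33)
add P: (46, 33) + (19, 9). λ = (9 - 33)/(19 - 46) ≡ 35/32 mod 59. 32⁻¹ ≡ 24 (mod 59), so λ ≡ 14.
  x = λ² - 46 - 19 = 196 - 65 ≡ 13; y = λ·(46 - 13) - 33 ≡ 16. → (13, 16)
double: tangent at (13, 16): λ = (3·13² + 10)/(2·16) ≡ 45/32. 32⁻¹ ≡ 24 (mod 59) since 32·24 = 768 ≡ 1, so λ ≡ 45·24 ≡ 18.
  x = λ² - 13 - 13 = 324 - 26 ≡ 3; y = λ·(13 - 3) - 16 ≡ 46. → (3, 46)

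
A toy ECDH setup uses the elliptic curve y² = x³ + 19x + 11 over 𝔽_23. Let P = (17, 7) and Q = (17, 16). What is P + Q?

O

The two points share x = 17 and their y-coordinates satisfy 7 + 16 ≡ 0 (mod 23), so they are inverses. Their sum is O.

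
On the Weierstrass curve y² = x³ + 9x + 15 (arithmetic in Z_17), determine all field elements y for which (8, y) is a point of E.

2, 15

x³ + 9x + 15 = 599 ≡ 4 (mod 17).
Square roots of 4 mod 17: 2 and 15 (since 2² = 4 ≡ 4).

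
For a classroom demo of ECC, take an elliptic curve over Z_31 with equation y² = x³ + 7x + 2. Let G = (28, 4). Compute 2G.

(26, 20)

tangent at (28, 4): λ = (3·28² + 7)/(2·4) ≡ 3/8. 8⁻¹ ≡ 4 (mod 31), so λ ≡ 3·4 ≡ 12.
  x = λ² - 28 - 28 = 144 - 56 ≡ 26; y = λ·(28 - 26) - 4 ≡ 20. → (26, 20)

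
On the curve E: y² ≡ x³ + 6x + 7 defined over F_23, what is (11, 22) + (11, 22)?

(7, 22)

tangent at (11, 22): λ = (3·11² + 6)/(2·22) ≡ 1/21. 21⁻¹ ≡ 11 (mod 23) since 21·11 = 231 ≡ 1, so λ ≡ 1·11 ≡ 11.
  x = λ² - 11 - 11 = 121 - 22 ≡ 7; y = λ·(11 - 7) - 22 ≡ 22. → (7, 22)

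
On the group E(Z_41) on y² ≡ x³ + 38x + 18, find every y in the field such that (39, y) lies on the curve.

4, 37

x³ + 38x + 18 = 60819 ≡ 16 (mod 41).
Square roots of 16 mod 41: 4 and 37 (since 4² = 16 ≡ 16).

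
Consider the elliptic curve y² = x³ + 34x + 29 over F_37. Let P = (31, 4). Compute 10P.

(10, 0)

Repeated addition: build up to 10P.
2P: tangent at (31, 4): λ = (3·31² + 34)/(2·4) ≡ 31/8. 8⁻¹ ≡ 14 (mod 37), so λ ≡ 31·14 ≡ 27.
  x = λ² - 31 - 31 = 729 - 62 ≡ 1; y = λ·(31 - 1) - 4 ≡ 29. → (1, 29)
3P: (1, 29) + (31, 4). λ = (4 - 29)/(31 - 1) ≡ 12/30 mod 37. 30⁻¹ ≡ 21 (mod 37) since 30·21 = 630 ≡ 1, so λ ≡ 30.
  x = λ² - 1 - 31 = 900 - 32 ≡ 17; y = λ·(1 - 17) - 29 ≡ 9. → (17, 9)
4P: (17, 9) + (31, 4). λ = (4 - 9)/(31 - 17) ≡ 32/14 mod 37. 14⁻¹ ≡ 8 (mod 37), so λ ≡ 34.
  x = λ² - 17 - 31 = 1156 - 48 ≡ 35; y = λ·(17 - 35) - 9 ≡ 8. → (35, 8)
5P: (35, 8) + (31, 4). λ = (4 - 8)/(31 - 35) ≡ 33/33 mod 37. 33⁻¹ ≡ 9 (mod 37), so λ ≡ 1.
  x = λ² - 35 - 31 = 1 - 66 ≡ 9; y = λ·(35 - 9) - 8 ≡ 18. → (9, 18)
6P: (9, 18) + (31, 4). λ = (4 - 18)/(31 - 9) ≡ 23/22 mod 37. 22⁻¹ ≡ 32 (mod 37) since 22·32 = 704 ≡ 1, so λ ≡ 33.
  x = λ² - 9 - 31 = 1089 - 40 ≡ 13; y = λ·(9 - 13) - 18 ≡ 35. → (13, 35)
7P: (13, 35) + (31, 4). λ = (4 - 35)/(31 - 13) ≡ 6/18 mod 37. 18⁻¹ ≡ 35 (mod 37), so λ ≡ 25.
  x = λ² - 13 - 31 = 625 - 44 ≡ 26; y = λ·(13 - 26) - 35 ≡ 10. → (26, 10)
8P: (26, 10) + (31, 4). λ = (4 - 10)/(31 - 26) ≡ 31/5 mod 37. 5⁻¹ ≡ 15 (mod 37) since 5·15 = 75 ≡ 1, so λ ≡ 21.
  x = λ² - 26 - 31 = 441 - 57 ≡ 14; y = λ·(26 - 14) - 10 ≡ 20. → (14, 20)
9P: (14, 20) + (31, 4). λ = (4 - 20)/(31 - 14) ≡ 21/17 mod 37. 17⁻¹ ≡ 24 (mod 37) since 17·24 = 408 ≡ 1, so λ ≡ 23.
  x = λ² - 14 - 31 = 529 - 45 ≡ 3; y = λ·(14 - 3) - 20 ≡ 11. → (3, 11)
10P: (3, 11) + (31, 4). λ = (4 - 11)/(31 - 3) ≡ 30/28 mod 37. 28⁻¹ ≡ 4 (mod 37), so λ ≡ 9.
  x = λ² - 3 - 31 = 81 - 34 ≡ 10; y = λ·(3 - 10) - 11 ≡ 0. → (10, 0)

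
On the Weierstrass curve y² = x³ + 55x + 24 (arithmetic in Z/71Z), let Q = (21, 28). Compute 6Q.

Repeated addition: build up to 6Q.
2Q: tangent at (21, 28): λ = (3·21² + 55)/(2·28) ≡ 29/56. 56⁻¹ ≡ 52 (mod 71) since 56·52 = 2912 ≡ 1, so λ ≡ 29·52 ≡ 17.
  x = λ² - 21 - 21 = 289 - 42 ≡ 34; y = λ·(21 - 34) - 28 ≡ 35. → (34, 35)
3Q: (34, 35) + (21, 28). λ = (28 - 35)/(21 - 34) ≡ 64/58 mod 71. 58⁻¹ ≡ 60 (mod 71) since 58·60 = 3480 ≡ 1, so λ ≡ 6.
  x = λ² - 34 - 21 = 36 - 55 ≡ 52; y = λ·(34 - 52) - 35 ≡ 70. → (52, 70)
4Q: (52, 70) + (21, 28). λ = (28 - 70)/(21 - 52) ≡ 29/40 mod 71. 40⁻¹ ≡ 16 (mod 71), so λ ≡ 38.
  x = λ² - 52 - 21 = 1444 - 73 ≡ 22; y = λ·(52 - 22) - 70 ≡ 5. → (22, 5)
5Q: (22, 5) + (21, 28). λ = (28 - 5)/(21 - 22) ≡ 23/70 mod 71. 70⁻¹ ≡ 70 (mod 71) since 70·70 = 4900 ≡ 1, so λ ≡ 48.
  x = λ² - 22 - 21 = 2304 - 43 ≡ 60; y = λ·(22 - 60) - 5 ≡ 17. → (60, 17)
6Q: (60, 17) + (21, 28). λ = (28 - 17)/(21 - 60) ≡ 11/32 mod 71. 32⁻¹ ≡ 20 (mod 71), so λ ≡ 7.
  x = λ² - 60 - 21 = 49 - 81 ≡ 39; y = λ·(60 - 39) - 17 ≡ 59. → (39, 59)

(39, 59)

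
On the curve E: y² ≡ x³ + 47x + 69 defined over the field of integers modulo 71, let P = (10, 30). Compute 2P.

tangent at (10, 30): λ = (3·10² + 47)/(2·30) ≡ 63/60. 60⁻¹ ≡ 58 (mod 71) since 60·58 = 3480 ≡ 1, so λ ≡ 63·58 ≡ 33.
  x = λ² - 10 - 10 = 1089 - 20 ≡ 4; y = λ·(10 - 4) - 30 ≡ 26. → (4, 26)

(4, 26)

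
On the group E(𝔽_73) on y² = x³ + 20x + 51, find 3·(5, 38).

(33, 41)

Write P = (5, 38).
Repeated addition: build up to 3P.
2P: tangent at (5, 38): λ = (3·5² + 20)/(2·38) ≡ 22/3. 3⁻¹ ≡ 49 (mod 73) since 3·49 = 147 ≡ 1, so λ ≡ 22·49 ≡ 56.
  x = λ² - 5 - 5 = 3136 - 10 ≡ 60; y = λ·(5 - 60) - 38 ≡ 21. → (60, 21)
3P: (60, 21) + (5, 38). λ = (38 - 21)/(5 - 60) ≡ 17/18 mod 73. 18⁻¹ ≡ 69 (mod 73) since 18·69 = 1242 ≡ 1, so λ ≡ 5.
  x = λ² - 60 - 5 = 25 - 65 ≡ 33; y = λ·(60 - 33) - 21 ≡ 41. → (33, 41)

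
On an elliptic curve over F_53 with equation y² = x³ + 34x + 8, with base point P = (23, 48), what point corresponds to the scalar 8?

(1, 34)

Double-and-add on 8 = (1000)₂. Start with P = (23, 48) for the leading 1-bit.
double: tangent at (23, 48): λ = (3·23² + 34)/(2·48) ≡ 31/43. 43⁻¹ ≡ 37 (mod 53) since 43·37 = 1591 ≡ 1, so λ ≡ 31·37 ≡ 34.
  x = λ² - 23 - 23 = 1156 - 46 ≡ 50; y = λ·(23 - 50) - 48 ≡ 41. → (50, 41)
double: tangent at (50, 41): λ = (3·50² + 34)/(2·41) ≡ 8/29. 29⁻¹ ≡ 11 (mod 53), so λ ≡ 8·11 ≡ 35.
  x = λ² - 50 - 50 = 1225 - 100 ≡ 12; y = λ·(50 - 12) - 41 ≡ 17. → (12, 17)
double: tangent at (12, 17): λ = (3·12² + 34)/(2·17) ≡ 42/34. 34⁻¹ ≡ 39 (mod 53) since 34·39 = 1326 ≡ 1, so λ ≡ 42·39 ≡ 48.
  x = λ² - 12 - 12 = 2304 - 24 ≡ 1; y = λ·(12 - 1) - 17 ≡ 34. → (1, 34)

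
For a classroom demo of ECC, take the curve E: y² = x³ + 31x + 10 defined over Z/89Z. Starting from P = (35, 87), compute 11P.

(75, 83)

Repeated addition: build up to 11P.
2P: tangent at (35, 87): λ = (3·35² + 31)/(2·87) ≡ 57/85. 85⁻¹ ≡ 22 (mod 89), so λ ≡ 57·22 ≡ 8.
  x = λ² - 35 - 35 = 64 - 70 ≡ 83; y = λ·(35 - 83) - 87 ≡ 63. → (83, 63)
3P: (83, 63) + (35, 87). λ = (87 - 63)/(35 - 83) ≡ 24/41 mod 89. 41⁻¹ ≡ 76 (mod 89), so λ ≡ 44.
  x = λ² - 83 - 35 = 1936 - 118 ≡ 38; y = λ·(83 - 38) - 63 ≡ 48. → (38, 48)
4P: (38, 48) + (35, 87). λ = (87 - 48)/(35 - 38) ≡ 39/86 mod 89. 86⁻¹ ≡ 59 (mod 89) since 86·59 = 5074 ≡ 1, so λ ≡ 76.
  x = λ² - 38 - 35 = 5776 - 73 ≡ 7; y = λ·(38 - 7) - 48 ≡ 83. → (7, 83)
5P: (7, 83) + (35, 87). λ = (87 - 83)/(35 - 7) ≡ 4/28 mod 89. 28⁻¹ ≡ 35 (mod 89), so λ ≡ 51.
  x = λ² - 7 - 35 = 2601 - 42 ≡ 67; y = λ·(7 - 67) - 83 ≡ 61. → (67, 61)
6P: (67, 61) + (35, 87). λ = (87 - 61)/(35 - 67) ≡ 26/57 mod 89. 57⁻¹ ≡ 25 (mod 89) since 57·25 = 1425 ≡ 1, so λ ≡ 27.
  x = λ² - 67 - 35 = 729 - 102 ≡ 4; y = λ·(67 - 4) - 61 ≡ 38. → (4, 38)
7P: (4, 38) + (35, 87). λ = (87 - 38)/(35 - 4) ≡ 49/31 mod 89. 31⁻¹ ≡ 23 (mod 89), so λ ≡ 59.
  x = λ² - 4 - 35 = 3481 - 39 ≡ 60; y = λ·(4 - 60) - 38 ≡ 40. → (60, 40)
8P: (60, 40) + (35, 87). λ = (87 - 40)/(35 - 60) ≡ 47/64 mod 89. 64⁻¹ ≡ 32 (mod 89) since 64·32 = 2048 ≡ 1, so λ ≡ 80.
  x = λ² - 60 - 35 = 6400 - 95 ≡ 75; y = λ·(60 - 75) - 40 ≡ 6. → (75, 6)
9P: (75, 6) + (35, 87). λ = (87 - 6)/(35 - 75) ≡ 81/49 mod 89. 49⁻¹ ≡ 20 (mod 89), so λ ≡ 18.
  x = λ² - 75 - 35 = 324 - 110 ≡ 36; y = λ·(75 - 36) - 6 ≡ 73. → (36, 73)
10P: (36, 73) + (35, 87). λ = (87 - 73)/(35 - 36) ≡ 14/88 mod 89. 88⁻¹ ≡ 88 (mod 89) since 88·88 = 7744 ≡ 1, so λ ≡ 75.
  x = λ² - 36 - 35 = 5625 - 71 ≡ 36; y = λ·(36 - 36) - 73 ≡ 16. → (36, 16)
11P: (36, 16) + (35, 87). λ = (87 - 16)/(35 - 36) ≡ 71/88 mod 89. 88⁻¹ ≡ 88 (mod 89), so λ ≡ 18.
  x = λ² - 36 - 35 = 324 - 71 ≡ 75; y = λ·(36 - 75) - 16 ≡ 83. → (75, 83)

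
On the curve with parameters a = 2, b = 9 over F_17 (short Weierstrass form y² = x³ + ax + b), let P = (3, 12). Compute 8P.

Repeated addition: build up to 8P.
2P: tangent at (3, 12): λ = (3·3² + 2)/(2·12) ≡ 12/7. 7⁻¹ ≡ 5 (mod 17), so λ ≡ 12·5 ≡ 9.
  x = λ² - 3 - 3 = 81 - 6 ≡ 7; y = λ·(3 - 7) - 12 ≡ 3. → (7, 3)
3P: (7, 3) + (3, 12). λ = (12 - 3)/(3 - 7) ≡ 9/13 mod 17. 13⁻¹ ≡ 4 (mod 17), so λ ≡ 2.
  x = λ² - 7 - 3 = 4 - 10 ≡ 11; y = λ·(7 - 11) - 3 ≡ 6. → (11, 6)
4P: (11, 6) + (3, 12). λ = (12 - 6)/(3 - 11) ≡ 6/9 mod 17. 9⁻¹ ≡ 2 (mod 17) since 9·2 = 18 ≡ 1, so λ ≡ 12.
  x = λ² - 11 - 3 = 144 - 14 ≡ 11; y = λ·(11 - 11) - 6 ≡ 11. → (11, 11)
5P: (11, 11) + (3, 12). λ = (12 - 11)/(3 - 11) ≡ 1/9 mod 17. 9⁻¹ ≡ 2 (mod 17), so λ ≡ 2.
  x = λ² - 11 - 3 = 4 - 14 ≡ 7; y = λ·(11 - 7) - 11 ≡ 14. → (7, 14)
6P: (7, 14) + (3, 12). λ = (12 - 14)/(3 - 7) ≡ 15/13 mod 17. 13⁻¹ ≡ 4 (mod 17), so λ ≡ 9.
  x = λ² - 7 - 3 = 81 - 10 ≡ 3; y = λ·(7 - 3) - 14 ≡ 5. → (3, 5)
7P: (3, 5) + (3, 12): same x and y₁ ≡ -y₂, so the sum is the point at infinity.
8P: the point at infinity + (3, 12) = (3, 12) (identity).

(3, 12)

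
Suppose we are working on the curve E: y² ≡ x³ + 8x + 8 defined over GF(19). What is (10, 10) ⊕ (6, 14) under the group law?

(10, 10) + (6, 14). λ = (14 - 10)/(6 - 10) ≡ 4/15 mod 19. 15⁻¹ ≡ 14 (mod 19) since 15·14 = 210 ≡ 1, so λ ≡ 18.
  x = λ² - 10 - 6 = 324 - 16 ≡ 4; y = λ·(10 - 4) - 10 ≡ 3. → (4, 3)

(4, 3)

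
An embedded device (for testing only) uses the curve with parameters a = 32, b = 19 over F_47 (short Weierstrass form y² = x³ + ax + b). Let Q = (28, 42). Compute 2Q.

tangent at (28, 42): λ = (3·28² + 32)/(2·42) ≡ 34/37. 37⁻¹ ≡ 14 (mod 47), so λ ≡ 34·14 ≡ 6.
  x = λ² - 28 - 28 = 36 - 56 ≡ 27; y = λ·(28 - 27) - 42 ≡ 11. → (27, 11)

(27, 11)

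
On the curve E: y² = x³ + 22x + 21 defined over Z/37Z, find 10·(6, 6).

Write Q = (6, 6).
Double-and-add on 10 = (1010)₂. Start with Q = (6, 6) for the leading 1-bit.
double: tangent at (6, 6): λ = (3·6² + 22)/(2·6) ≡ 19/12. 12⁻¹ ≡ 34 (mod 37) since 12·34 = 408 ≡ 1, so λ ≡ 19·34 ≡ 17.
  x = λ² - 6 - 6 = 289 - 12 ≡ 18; y = λ·(6 - 18) - 6 ≡ 12. → (18, 12)
double: tangent at (18, 12): λ = (3·18² + 22)/(2·12) ≡ 32/24. 24⁻¹ ≡ 17 (mod 37) since 24·17 = 408 ≡ 1, so λ ≡ 32·17 ≡ 26.
  x = λ² - 18 - 18 = 676 - 36 ≡ 11; y = λ·(18 - 11) - 12 ≡ 22. → (11, 22)
add Q: (11, 22) + (6, 6). λ = (6 - 22)/(6 - 11) ≡ 21/32 mod 37. 32⁻¹ ≡ 22 (mod 37) since 32·22 = 704 ≡ 1, so λ ≡ 18.
  x = λ² - 11 - 6 = 324 - 17 ≡ 11; y = λ·(11 - 11) - 22 ≡ 15. → (11, 15)
double: tangent at (11, 15): λ = (3·11² + 22)/(2·15) ≡ 15/30. 30⁻¹ ≡ 21 (mod 37), so λ ≡ 15·21 ≡ 19.
  x = λ² - 11 - 11 = 361 - 22 ≡ 6; y = λ·(11 - 6) - 15 ≡ 6. → (6, 6)

(6, 6)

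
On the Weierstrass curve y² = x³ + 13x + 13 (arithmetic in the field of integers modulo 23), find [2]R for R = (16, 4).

tangent at (16, 4): λ = (3·16² + 13)/(2·4) ≡ 22/8. 8⁻¹ ≡ 3 (mod 23), so λ ≡ 22·3 ≡ 20.
  x = λ² - 16 - 16 = 400 - 32 ≡ 0; y = λ·(16 - 0) - 4 ≡ 17. → (0, 17)

(0, 17)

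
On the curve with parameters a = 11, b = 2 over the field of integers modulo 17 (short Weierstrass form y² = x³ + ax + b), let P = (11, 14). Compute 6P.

(4, 5)

Double-and-add on 6 = (110)₂. Start with P = (11, 14) for the leading 1-bit.
double: tangent at (11, 14): λ = (3·11² + 11)/(2·14) ≡ 0/11. 11⁻¹ ≡ 14 (mod 17), so λ ≡ 0·14 ≡ 0.
  x = λ² - 11 - 11 = 0 - 22 ≡ 12; y = λ·(11 - 12) - 14 ≡ 3. → (12, 3)
add P: (12, 3) + (11, 14). λ = (14 - 3)/(11 - 12) ≡ 11/16 mod 17. 16⁻¹ ≡ 16 (mod 17) since 16·16 = 256 ≡ 1, so λ ≡ 6.
  x = λ² - 12 - 11 = 36 - 23 ≡ 13; y = λ·(12 - 13) - 3 ≡ 8. → (13, 8)
double: tangent at (13, 8): λ = (3·13² + 11)/(2·8) ≡ 8/16. 16⁻¹ ≡ 16 (mod 17) since 16·16 = 256 ≡ 1, so λ ≡ 8·16 ≡ 9.
  x = λ² - 13 - 13 = 81 - 26 ≡ 4; y = λ·(13 - 4) - 8 ≡ 5. → (4, 5)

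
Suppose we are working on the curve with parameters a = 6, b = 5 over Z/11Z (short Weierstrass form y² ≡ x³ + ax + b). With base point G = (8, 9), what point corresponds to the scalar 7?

(2, 6)

Double-and-add on 7 = (111)₂. Start with G = (8, 9) for the leading 1-bit.
double: tangent at (8, 9): λ = (3·8² + 6)/(2·9) ≡ 0/7. 7⁻¹ ≡ 8 (mod 11) since 7·8 = 56 ≡ 1, so λ ≡ 0·8 ≡ 0.
  x = λ² - 8 - 8 = 0 - 16 ≡ 6; y = λ·(8 - 6) - 9 ≡ 2. → (6, 2)
add G: (6, 2) + (8, 9). λ = (9 - 2)/(8 - 6) ≡ 7/2 mod 11. 2⁻¹ ≡ 6 (mod 11) since 2·6 = 12 ≡ 1, so λ ≡ 9.
  x = λ² - 6 - 8 = 81 - 14 ≡ 1; y = λ·(6 - 1) - 2 ≡ 10. → (1, 10)
double: tangent at (1, 10): λ = (3·1² + 6)/(2·10) ≡ 9/9. 9⁻¹ ≡ 5 (mod 11), so λ ≡ 9·5 ≡ 1.
  x = λ² - 1 - 1 = 1 - 2 ≡ 10; y = λ·(1 - 10) - 10 ≡ 3. → (10, 3)
add G: (10, 3) + (8, 9). λ = (9 - 3)/(8 - 10) ≡ 6/9 mod 11. 9⁻¹ ≡ 5 (mod 11), so λ ≡ 8.
  x = λ² - 10 - 8 = 64 - 18 ≡ 2; y = λ·(10 - 2) - 3 ≡ 6. → (2, 6)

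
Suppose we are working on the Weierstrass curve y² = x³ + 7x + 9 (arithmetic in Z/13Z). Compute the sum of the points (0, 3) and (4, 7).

(0, 3) + (4, 7). λ = (7 - 3)/(4 - 0) ≡ 4/4 mod 13. 4⁻¹ ≡ 10 (mod 13) since 4·10 = 40 ≡ 1, so λ ≡ 1.
  x = λ² - 0 - 4 = 1 - 4 ≡ 10; y = λ·(0 - 10) - 3 ≡ 0. → (10, 0)

(10, 0)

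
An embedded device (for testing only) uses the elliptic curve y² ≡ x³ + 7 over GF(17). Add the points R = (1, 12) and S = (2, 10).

(1, 5)

(1, 12) + (2, 10). λ = (10 - 12)/(2 - 1) ≡ 15/1 mod 17. 1⁻¹ ≡ 1 (mod 17) since 1·1 = 1 ≡ 1, so λ ≡ 15.
  x = λ² - 1 - 2 = 225 - 3 ≡ 1; y = λ·(1 - 1) - 12 ≡ 5. → (1, 5)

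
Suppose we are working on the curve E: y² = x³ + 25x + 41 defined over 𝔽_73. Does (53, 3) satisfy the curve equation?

yes

y² = 3² ≡ 9; x³ + 25x + 41 = 150243 ≡ 9 (mod 73). 9 = 9.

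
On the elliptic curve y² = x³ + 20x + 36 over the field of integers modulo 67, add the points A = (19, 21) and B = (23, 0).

(40, 39)

(19, 21) + (23, 0). λ = (0 - 21)/(23 - 19) ≡ 46/4 mod 67. 4⁻¹ ≡ 17 (mod 67), so λ ≡ 45.
  x = λ² - 19 - 23 = 2025 - 42 ≡ 40; y = λ·(19 - 40) - 21 ≡ 39. → (40, 39)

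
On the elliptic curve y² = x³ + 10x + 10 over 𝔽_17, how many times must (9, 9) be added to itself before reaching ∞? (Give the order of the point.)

7

2P: tangent at (9, 9): λ = (3·9² + 10)/(2·9) ≡ 15/1. 1⁻¹ ≡ 1 (mod 17) since 1·1 = 1 ≡ 1, so λ ≡ 15·1 ≡ 15.
  x = λ² - 9 - 9 = 225 - 18 ≡ 3; y = λ·(9 - 3) - 9 ≡ 13. → (3, 13)
3P: (3, 13) + (9, 9). λ = (9 - 13)/(9 - 3) ≡ 13/6 mod 17. 6⁻¹ ≡ 3 (mod 17), so λ ≡ 5.
  x = λ² - 3 - 9 = 25 - 12 ≡ 13; y = λ·(3 - 13) - 13 ≡ 5. → (13, 5)
4P: (13, 5) + (9, 9). λ = (9 - 5)/(9 - 13) ≡ 4/13 mod 17. 13⁻¹ ≡ 4 (mod 17) since 13·4 = 52 ≡ 1, so λ ≡ 16.
  x = λ² - 13 - 9 = 256 - 22 ≡ 13; y = λ·(13 - 13) - 5 ≡ 12. → (13, 12)
5P: (13, 12) + (9, 9). λ = (9 - 12)/(9 - 13) ≡ 14/13 mod 17. 13⁻¹ ≡ 4 (mod 17), so λ ≡ 5.
  x = λ² - 13 - 9 = 25 - 22 ≡ 3; y = λ·(13 - 3) - 12 ≡ 4. → (3, 4)
6P: (3, 4) + (9, 9). λ = (9 - 4)/(9 - 3) ≡ 5/6 mod 17. 6⁻¹ ≡ 3 (mod 17), so λ ≡ 15.
  x = λ² - 3 - 9 = 225 - 12 ≡ 9; y = λ·(3 - 9) - 4 ≡ 8. → (9, 8)
7P: (9, 8) + (9, 9): same x and y₁ ≡ -y₂, so the sum is ∞.
7P = ∞, so the order is 7.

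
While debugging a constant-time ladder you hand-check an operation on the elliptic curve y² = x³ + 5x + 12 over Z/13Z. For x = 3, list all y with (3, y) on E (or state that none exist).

x³ + 5x + 12 = 54 ≡ 2 (mod 13).
2 is a non-residue mod 13; no y exists.

none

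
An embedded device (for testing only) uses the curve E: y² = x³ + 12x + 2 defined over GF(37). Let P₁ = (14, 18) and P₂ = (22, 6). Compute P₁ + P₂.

(31, 26)

(14, 18) + (22, 6). λ = (6 - 18)/(22 - 14) ≡ 25/8 mod 37. 8⁻¹ ≡ 14 (mod 37), so λ ≡ 17.
  x = λ² - 14 - 22 = 289 - 36 ≡ 31; y = λ·(14 - 31) - 18 ≡ 26. → (31, 26)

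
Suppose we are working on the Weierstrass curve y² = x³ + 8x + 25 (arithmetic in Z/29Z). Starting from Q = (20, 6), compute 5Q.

(25, 25)

Double-and-add on 5 = (101)₂. Start with Q = (20, 6) for the leading 1-bit.
double: tangent at (20, 6): λ = (3·20² + 8)/(2·6) ≡ 19/12. 12⁻¹ ≡ 17 (mod 29) since 12·17 = 204 ≡ 1, so λ ≡ 19·17 ≡ 4.
  x = λ² - 20 - 20 = 16 - 40 ≡ 5; y = λ·(20 - 5) - 6 ≡ 25. → (5, 25)
double: tangent at (5, 25): λ = (3·5² + 8)/(2·25) ≡ 25/21. 21⁻¹ ≡ 18 (mod 29) since 21·18 = 378 ≡ 1, so λ ≡ 25·18 ≡ 15.
  x = λ² - 5 - 5 = 225 - 10 ≡ 12; y = λ·(5 - 12) - 25 ≡ 15. → (12, 15)
add Q: (12, 15) + (20, 6). λ = (6 - 15)/(20 - 12) ≡ 20/8 mod 29. 8⁻¹ ≡ 11 (mod 29) since 8·11 = 88 ≡ 1, so λ ≡ 17.
  x = λ² - 12 - 20 = 289 - 32 ≡ 25; y = λ·(12 - 25) - 15 ≡ 25. → (25, 25)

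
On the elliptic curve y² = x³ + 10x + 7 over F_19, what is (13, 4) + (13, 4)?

tangent at (13, 4): λ = (3·13² + 10)/(2·4) ≡ 4/8. 8⁻¹ ≡ 12 (mod 19) since 8·12 = 96 ≡ 1, so λ ≡ 4·12 ≡ 10.
  x = λ² - 13 - 13 = 100 - 26 ≡ 17; y = λ·(13 - 17) - 4 ≡ 13. → (17, 13)

(17, 13)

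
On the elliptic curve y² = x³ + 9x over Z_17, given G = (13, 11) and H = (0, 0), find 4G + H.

First 4G:
Repeated addition: build up to 4G.
2G: tangent at (13, 11): λ = (3·13² + 9)/(2·11) ≡ 6/5. 5⁻¹ ≡ 7 (mod 17), so λ ≡ 6·7 ≡ 8.
  x = λ² - 13 - 13 = 64 - 26 ≡ 4; y = λ·(13 - 4) - 11 ≡ 10. → (4, 10)
3G: (4, 10) + (13, 11). λ = (11 - 10)/(13 - 4) ≡ 1/9 mod 17. 9⁻¹ ≡ 2 (mod 17) since 9·2 = 18 ≡ 1, so λ ≡ 2.
  x = λ² - 4 - 13 = 4 - 17 ≡ 4; y = λ·(4 - 4) - 10 ≡ 7. → (4, 7)
4G: (4, 7) + (13, 11). λ = (11 - 7)/(13 - 4) ≡ 4/9 mod 17. 9⁻¹ ≡ 2 (mod 17) since 9·2 = 18 ≡ 1, so λ ≡ 8.
  x = λ² - 4 - 13 = 64 - 17 ≡ 13; y = λ·(4 - 13) - 7 ≡ 6. → (13, 6)
4G = (13, 6).
Finally 4G + H:
(13, 6) + (0, 0). λ = (0 - 6)/(0 - 13) ≡ 11/4 mod 17. 4⁻¹ ≡ 13 (mod 17), so λ ≡ 7.
  x = λ² - 13 - 0 = 49 - 13 ≡ 2; y = λ·(13 - 2) - 6 ≡ 3. → (2, 3)

(2, 3)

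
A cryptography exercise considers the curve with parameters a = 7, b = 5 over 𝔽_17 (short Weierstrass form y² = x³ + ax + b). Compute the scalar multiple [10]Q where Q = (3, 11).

(15, 0)

Repeated addition: build up to 10Q.
2Q: tangent at (3, 11): λ = (3·3² + 7)/(2·11) ≡ 0/5. 5⁻¹ ≡ 7 (mod 17), so λ ≡ 0·7 ≡ 0.
  x = λ² - 3 - 3 = 0 - 6 ≡ 11; y = λ·(3 - 11) - 11 ≡ 6. → (11, 6)
3Q: (11, 6) + (3, 11). λ = (11 - 6)/(3 - 11) ≡ 5/9 mod 17. 9⁻¹ ≡ 2 (mod 17), so λ ≡ 10.
  x = λ² - 11 - 3 = 100 - 14 ≡ 1; y = λ·(11 - 1) - 6 ≡ 9. → (1, 9)
4Q: (1, 9) + (3, 11). λ = (11 - 9)/(3 - 1) ≡ 2/2 mod 17. 2⁻¹ ≡ 9 (mod 17), so λ ≡ 1.
  x = λ² - 1 - 3 = 1 - 4 ≡ 14; y = λ·(1 - 14) - 9 ≡ 12. → (14, 12)
5Q: (14, 12) + (3, 11). λ = (11 - 12)/(3 - 14) ≡ 16/6 mod 17. 6⁻¹ ≡ 3 (mod 17), so λ ≡ 14.
  x = λ² - 14 - 3 = 196 - 17 ≡ 9; y = λ·(14 - 9) - 12 ≡ 7. → (9, 7)
6Q: (9, 7) + (3, 11). λ = (11 - 7)/(3 - 9) ≡ 4/11 mod 17. 11⁻¹ ≡ 14 (mod 17), so λ ≡ 5.
  x = λ² - 9 - 3 = 25 - 12 ≡ 13; y = λ·(9 - 13) - 7 ≡ 7. → (13, 7)
7Q: (13, 7) + (3, 11). λ = (11 - 7)/(3 - 13) ≡ 4/7 mod 17. 7⁻¹ ≡ 5 (mod 17) since 7·5 = 35 ≡ 1, so λ ≡ 3.
  x = λ² - 13 - 3 = 9 - 16 ≡ 10; y = λ·(13 - 10) - 7 ≡ 2. → (10, 2)
8Q: (10, 2) + (3, 11). λ = (11 - 2)/(3 - 10) ≡ 9/10 mod 17. 10⁻¹ ≡ 12 (mod 17), so λ ≡ 6.
  x = λ² - 10 - 3 = 36 - 13 ≡ 6; y = λ·(10 - 6) - 2 ≡ 5. → (6, 5)
9Q: (6, 5) + (3, 11). λ = (11 - 5)/(3 - 6) ≡ 6/14 mod 17. 14⁻¹ ≡ 11 (mod 17), so λ ≡ 15.
  x = λ² - 6 - 3 = 225 - 9 ≡ 12; y = λ·(6 - 12) - 5 ≡ 7. → (12, 7)
10Q: (12, 7) + (3, 11). λ = (11 - 7)/(3 - 12) ≡ 4/8 mod 17. 8⁻¹ ≡ 15 (mod 17), so λ ≡ 9.
  x = λ² - 12 - 3 = 81 - 15 ≡ 15; y = λ·(12 - 15) - 7 ≡ 0. → (15, 0)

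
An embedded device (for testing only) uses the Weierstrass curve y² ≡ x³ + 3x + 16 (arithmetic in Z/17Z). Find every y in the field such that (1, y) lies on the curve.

none

x³ + 3x + 16 = 20 ≡ 3 (mod 17).
3 is a non-residue mod 17; no y exists.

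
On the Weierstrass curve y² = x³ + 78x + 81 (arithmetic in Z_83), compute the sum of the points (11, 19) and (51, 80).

(24, 67)

(11, 19) + (51, 80). λ = (80 - 19)/(51 - 11) ≡ 61/40 mod 83. 40⁻¹ ≡ 27 (mod 83) since 40·27 = 1080 ≡ 1, so λ ≡ 70.
  x = λ² - 11 - 51 = 4900 - 62 ≡ 24; y = λ·(11 - 24) - 19 ≡ 67. → (24, 67)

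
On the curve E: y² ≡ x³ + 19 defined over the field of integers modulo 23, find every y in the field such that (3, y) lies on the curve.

0

x³ + 0x + 19 = 46 ≡ 0 (mod 23).
Only y = 0 satisfies y² ≡ 0.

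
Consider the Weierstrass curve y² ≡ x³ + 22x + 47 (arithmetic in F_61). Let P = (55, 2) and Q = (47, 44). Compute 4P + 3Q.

(59, 42)

First 4P:
Repeated addition: build up to 4P.
2P: tangent at (55, 2): λ = (3·55² + 22)/(2·2) ≡ 8/4. 4⁻¹ ≡ 46 (mod 61), so λ ≡ 8·46 ≡ 2.
  x = λ² - 55 - 55 = 4 - 110 ≡ 16; y = λ·(55 - 16) - 2 ≡ 15. → (16, 15)
3P: (16, 15) + (55, 2). λ = (2 - 15)/(55 - 16) ≡ 48/39 mod 61. 39⁻¹ ≡ 36 (mod 61) since 39·36 = 1404 ≡ 1, so λ ≡ 20.
  x = λ² - 16 - 55 = 400 - 71 ≡ 24; y = λ·(16 - 24) - 15 ≡ 8. → (24, 8)
4P: (24, 8) + (55, 2). λ = (2 - 8)/(55 - 24) ≡ 55/31 mod 61. 31⁻¹ ≡ 2 (mod 61), so λ ≡ 49.
  x = λ² - 24 - 55 = 2401 - 79 ≡ 4; y = λ·(24 - 4) - 8 ≡ 57. → (4, 57)
4P = (4, 57).
Next 3Q:
Repeated addition: build up to 3Q.
2Q: tangent at (47, 44): λ = (3·47² + 22)/(2·44) ≡ 0/27. 27⁻¹ ≡ 52 (mod 61), so λ ≡ 0·52 ≡ 0.
  x = λ² - 47 - 47 = 0 - 94 ≡ 28; y = λ·(47 - 28) - 44 ≡ 17. → (28, 17)
3Q: (28, 17) + (47, 44). λ = (44 - 17)/(47 - 28) ≡ 27/19 mod 61. 19⁻¹ ≡ 45 (mod 61) since 19·45 = 855 ≡ 1, so λ ≡ 56.
  x = λ² - 28 - 47 = 3136 - 75 ≡ 11; y = λ·(28 - 11) - 17 ≡ 20. → (11, 20)
3Q = (11, 20).
Finally 4P + 3Q:
(4, 57) + (11, 20). λ = (20 - 57)/(11 - 4) ≡ 24/7 mod 61. 7⁻¹ ≡ 35 (mod 61) since 7·35 = 245 ≡ 1, so λ ≡ 47.
  x = λ² - 4 - 11 = 2209 - 15 ≡ 59; y = λ·(4 - 59) - 57 ≡ 42. → (59, 42)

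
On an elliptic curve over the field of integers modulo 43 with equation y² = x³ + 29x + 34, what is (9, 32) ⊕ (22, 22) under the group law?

(9, 32) + (22, 22). λ = (22 - 32)/(22 - 9) ≡ 33/13 mod 43. 13⁻¹ ≡ 10 (mod 43) since 13·10 = 130 ≡ 1, so λ ≡ 29.
  x = λ² - 9 - 22 = 841 - 31 ≡ 36; y = λ·(9 - 36) - 32 ≡ 2. → (36, 2)

(36, 2)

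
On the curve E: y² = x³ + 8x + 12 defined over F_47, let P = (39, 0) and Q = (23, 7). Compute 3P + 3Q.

(44, 14)

First 3P:
Repeated addition: build up to 3P.
2P: (39, 0) + (39, 0): same x and y₁ ≡ -y₂, so the sum is 𝒪.
3P: 𝒪 + (39, 0) = (39, 0) (identity).
3P = (39, 0).
Next 3Q:
Repeated addition: build up to 3Q.
2Q: tangent at (23, 7): λ = (3·23² + 8)/(2·7) ≡ 44/14. 14⁻¹ ≡ 37 (mod 47), so λ ≡ 44·37 ≡ 30.
  x = λ² - 23 - 23 = 900 - 46 ≡ 8; y = λ·(23 - 8) - 7 ≡ 20. → (8, 20)
3Q: (8, 20) + (23, 7). λ = (7 - 20)/(23 - 8) ≡ 34/15 mod 47. 15⁻¹ ≡ 22 (mod 47), so λ ≡ 43.
  x = λ² - 8 - 23 = 1849 - 31 ≡ 32; y = λ·(8 - 32) - 20 ≡ 29. → (32, 29)
3Q = (32, 29).
Finally 3P + 3Q:
(39, 0) + (32, 29). λ = (29 - 0)/(32 - 39) ≡ 29/40 mod 47. 40⁻¹ ≡ 20 (mod 47), so λ ≡ 16.
  x = λ² - 39 - 32 = 256 - 71 ≡ 44; y = λ·(39 - 44) - 0 ≡ 14. → (44, 14)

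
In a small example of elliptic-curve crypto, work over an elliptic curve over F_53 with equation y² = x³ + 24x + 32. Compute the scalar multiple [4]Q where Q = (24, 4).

(27, 45)

Double-and-add on 4 = (100)₂. Start with Q = (24, 4) for the leading 1-bit.
double: tangent at (24, 4): λ = (3·24² + 24)/(2·4) ≡ 3/8. 8⁻¹ ≡ 20 (mod 53) since 8·20 = 160 ≡ 1, so λ ≡ 3·20 ≡ 7.
  x = λ² - 24 - 24 = 49 - 48 ≡ 1; y = λ·(24 - 1) - 4 ≡ 51. → (1, 51)
double: tangent at (1, 51): λ = (3·1² + 24)/(2·51) ≡ 27/49. 49⁻¹ ≡ 13 (mod 53), so λ ≡ 27·13 ≡ 33.
  x = λ² - 1 - 1 = 1089 - 2 ≡ 27; y = λ·(1 - 27) - 51 ≡ 45. → (27, 45)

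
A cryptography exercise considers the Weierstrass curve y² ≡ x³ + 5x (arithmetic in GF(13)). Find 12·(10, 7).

Write Q = (10, 7).
Double-and-add on 12 = (1100)₂. Start with Q = (10, 7) for the leading 1-bit.
double: tangent at (10, 7): λ = (3·10² + 5)/(2·7) ≡ 6/1. 1⁻¹ ≡ 1 (mod 13) since 1·1 = 1 ≡ 1, so λ ≡ 6·1 ≡ 6.
  x = λ² - 10 - 10 = 36 - 20 ≡ 3; y = λ·(10 - 3) - 7 ≡ 9. → (3, 9)
add Q: (3, 9) + (10, 7). λ = (7 - 9)/(10 - 3) ≡ 11/7 mod 13. 7⁻¹ ≡ 2 (mod 13), so λ ≡ 9.
  x = λ² - 3 - 10 = 81 - 13 ≡ 3; y = λ·(3 - 3) - 9 ≡ 4. → (3, 4)
double: tangent at (3, 4): λ = (3·3² + 5)/(2·4) ≡ 6/8. 8⁻¹ ≡ 5 (mod 13), so λ ≡ 6·5 ≡ 4.
  x = λ² - 3 - 3 = 16 - 6 ≡ 10; y = λ·(3 - 10) - 4 ≡ 7. → (10, 7)
double: tangent at (10, 7): λ = (3·10² + 5)/(2·7) ≡ 6/1. 1⁻¹ ≡ 1 (mod 13), so λ ≡ 6·1 ≡ 6.
  x = λ² - 10 - 10 = 36 - 20 ≡ 3; y = λ·(10 - 3) - 7 ≡ 9. → (3, 9)

(3, 9)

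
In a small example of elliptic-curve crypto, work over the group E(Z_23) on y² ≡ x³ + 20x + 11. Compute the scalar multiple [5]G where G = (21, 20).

(18, 19)

Double-and-add on 5 = (101)₂. Start with G = (21, 20) for the leading 1-bit.
double: tangent at (21, 20): λ = (3·21² + 20)/(2·20) ≡ 9/17. 17⁻¹ ≡ 19 (mod 23), so λ ≡ 9·19 ≡ 10.
  x = λ² - 21 - 21 = 100 - 42 ≡ 12; y = λ·(21 - 12) - 20 ≡ 1. → (12, 1)
double: tangent at (12, 1): λ = (3·12² + 20)/(2·1) ≡ 15/2. 2⁻¹ ≡ 12 (mod 23), so λ ≡ 15·12 ≡ 19.
  x = λ² - 12 - 12 = 361 - 24 ≡ 15; y = λ·(12 - 15) - 1 ≡ 11. → (15, 11)
add G: (15, 11) + (21, 20). λ = (20 - 11)/(21 - 15) ≡ 9/6 mod 23. 6⁻¹ ≡ 4 (mod 23), so λ ≡ 13.
  x = λ² - 15 - 21 = 169 - 36 ≡ 18; y = λ·(15 - 18) - 11 ≡ 19. → (18, 19)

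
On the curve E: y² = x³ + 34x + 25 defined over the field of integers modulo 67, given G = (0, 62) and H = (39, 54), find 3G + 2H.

(30, 46)

First 3G:
Repeated addition: build up to 3G.
2G: tangent at (0, 62): λ = (3·0² + 34)/(2·62) ≡ 34/57. 57⁻¹ ≡ 20 (mod 67) since 57·20 = 1140 ≡ 1, so λ ≡ 34·20 ≡ 10.
  x = λ² - 0 - 0 = 100 - 0 ≡ 33; y = λ·(0 - 33) - 62 ≡ 10. → (33, 10)
3G: (33, 10) + (0, 62). λ = (62 - 10)/(0 - 33) ≡ 52/34 mod 67. 34⁻¹ ≡ 2 (mod 67) since 34·2 = 68 ≡ 1, so λ ≡ 37.
  x = λ² - 33 - 0 = 1369 - 33 ≡ 63; y = λ·(33 - 63) - 10 ≡ 19. → (63, 19)
3G = (63, 19).
Next 2H:
Repeated addition: build up to 2H.
2H: tangent at (39, 54): λ = (3·39² + 34)/(2·54) ≡ 41/41. 41⁻¹ ≡ 18 (mod 67), so λ ≡ 41·18 ≡ 1.
  x = λ² - 39 - 39 = 1 - 78 ≡ 57; y = λ·(39 - 57) - 54 ≡ 62. → (57, 62)
2H = (57, 62).
Finally 3G + 2H:
(63, 19) + (57, 62). λ = (62 - 19)/(57 - 63) ≡ 43/61 mod 67. 61⁻¹ ≡ 11 (mod 67), so λ ≡ 4.
  x = λ² - 63 - 57 = 16 - 120 ≡ 30; y = λ·(63 - 30) - 19 ≡ 46. → (30, 46)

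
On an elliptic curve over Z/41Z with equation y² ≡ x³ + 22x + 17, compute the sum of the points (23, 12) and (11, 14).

(23, 12) + (11, 14). λ = (14 - 12)/(11 - 23) ≡ 2/29 mod 41. 29⁻¹ ≡ 17 (mod 41) since 29·17 = 493 ≡ 1, so λ ≡ 34.
  x = λ² - 23 - 11 = 1156 - 34 ≡ 15; y = λ·(23 - 15) - 12 ≡ 14. → (15, 14)

(15, 14)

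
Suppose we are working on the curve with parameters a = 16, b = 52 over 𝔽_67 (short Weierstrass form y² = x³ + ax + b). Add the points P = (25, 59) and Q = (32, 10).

(25, 59) + (32, 10). λ = (10 - 59)/(32 - 25) ≡ 18/7 mod 67. 7⁻¹ ≡ 48 (mod 67), so λ ≡ 60.
  x = λ² - 25 - 32 = 3600 - 57 ≡ 59; y = λ·(25 - 59) - 59 ≡ 45. → (59, 45)

(59, 45)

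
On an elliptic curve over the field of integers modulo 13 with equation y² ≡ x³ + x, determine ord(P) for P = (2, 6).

10

2P: tangent at (2, 6): λ = (3·2² + 1)/(2·6) ≡ 0/12. 12⁻¹ ≡ 12 (mod 13), so λ ≡ 0·12 ≡ 0.
  x = λ² - 2 - 2 = 0 - 4 ≡ 9; y = λ·(2 - 9) - 6 ≡ 7. → (9, 7)
3P: (9, 7) + (2, 6). λ = (6 - 7)/(2 - 9) ≡ 12/6 mod 13. 6⁻¹ ≡ 11 (mod 13), so λ ≡ 2.
  x = λ² - 9 - 2 = 4 - 11 ≡ 6; y = λ·(9 - 6) - 7 ≡ 12. → (6, 12)
4P: (6, 12) + (2, 6). λ = (6 - 12)/(2 - 6) ≡ 7/9 mod 13. 9⁻¹ ≡ 3 (mod 13), so λ ≡ 8.
  x = λ² - 6 - 2 = 64 - 8 ≡ 4; y = λ·(6 - 4) - 12 ≡ 4. → (4, 4)
5P: (4, 4) + (2, 6). λ = (6 - 4)/(2 - 4) ≡ 2/11 mod 13. 11⁻¹ ≡ 6 (mod 13) since 11·6 = 66 ≡ 1, so λ ≡ 12.
  x = λ² - 4 - 2 = 144 - 6 ≡ 8; y = λ·(4 - 8) - 4 ≡ 0. → (8, 0)
6P: (8, 0) + (2, 6). λ = (6 - 0)/(2 - 8) ≡ 6/7 mod 13. 7⁻¹ ≡ 2 (mod 13), so λ ≡ 12.
  x = λ² - 8 - 2 = 144 - 10 ≡ 4; y = λ·(8 - 4) - 0 ≡ 9. → (4, 9)
7P: (4, 9) + (2, 6). λ = (6 - 9)/(2 - 4) ≡ 10/11 mod 13. 11⁻¹ ≡ 6 (mod 13), so λ ≡ 8.
  x = λ² - 4 - 2 = 64 - 6 ≡ 6; y = λ·(4 - 6) - 9 ≡ 1. → (6, 1)
8P: (6, 1) + (2, 6). λ = (6 - 1)/(2 - 6) ≡ 5/9 mod 13. 9⁻¹ ≡ 3 (mod 13) since 9·3 = 27 ≡ 1, so λ ≡ 2.
  x = λ² - 6 - 2 = 4 - 8 ≡ 9; y = λ·(6 - 9) - 1 ≡ 6. → (9, 6)
9P: (9, 6) + (2, 6). λ = (6 - 6)/(2 - 9) ≡ 0/6 mod 13. 6⁻¹ ≡ 11 (mod 13) since 6·11 = 66 ≡ 1, so λ ≡ 0.
  x = λ² - 9 - 2 = 0 - 11 ≡ 2; y = λ·(9 - 2) - 6 ≡ 7. → (2, 7)
10P: (2, 7) + (2, 6): same x and y₁ ≡ -y₂, so the sum is 𝒪.
10P = 𝒪, so the order is 10.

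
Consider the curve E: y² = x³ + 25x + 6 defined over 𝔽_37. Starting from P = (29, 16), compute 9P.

Repeated addition: build up to 9P.
2P: tangent at (29, 16): λ = (3·29² + 25)/(2·16) ≡ 32/32. 32⁻¹ ≡ 22 (mod 37) since 32·22 = 704 ≡ 1, so λ ≡ 32·22 ≡ 1.
  x = λ² - 29 - 29 = 1 - 58 ≡ 17; y = λ·(29 - 17) - 16 ≡ 33. → (17, 33)
3P: (17, 33) + (29, 16). λ = (16 - 33)/(29 - 17) ≡ 20/12 mod 37. 12⁻¹ ≡ 34 (mod 37), so λ ≡ 14.
  x = λ² - 17 - 29 = 196 - 46 ≡ 2; y = λ·(17 - 2) - 33 ≡ 29. → (2, 29)
4P: (2, 29) + (29, 16). λ = (16 - 29)/(29 - 2) ≡ 24/27 mod 37. 27⁻¹ ≡ 11 (mod 37), so λ ≡ 5.
  x = λ² - 2 - 29 = 25 - 31 ≡ 31; y = λ·(2 - 31) - 29 ≡ 11. → (31, 11)
5P: (31, 11) + (29, 16). λ = (16 - 11)/(29 - 31) ≡ 5/35 mod 37. 35⁻¹ ≡ 18 (mod 37) since 35·18 = 630 ≡ 1, so λ ≡ 16.
  x = λ² - 31 - 29 = 256 - 60 ≡ 11; y = λ·(31 - 11) - 11 ≡ 13. → (11, 13)
6P: (11, 13) + (29, 16). λ = (16 - 13)/(29 - 11) ≡ 3/18 mod 37. 18⁻¹ ≡ 35 (mod 37), so λ ≡ 31.
  x = λ² - 11 - 29 = 961 - 40 ≡ 33; y = λ·(11 - 33) - 13 ≡ 8. → (33, 8)
7P: (33, 8) + (29, 16). λ = (16 - 8)/(29 - 33) ≡ 8/33 mod 37. 33⁻¹ ≡ 9 (mod 37), so λ ≡ 35.
  x = λ² - 33 - 29 = 1225 - 62 ≡ 16; y = λ·(33 - 16) - 8 ≡ 32. → (16, 32)
8P: (16, 32) + (29, 16). λ = (16 - 32)/(29 - 16) ≡ 21/13 mod 37. 13⁻¹ ≡ 20 (mod 37), so λ ≡ 13.
  x = λ² - 16 - 29 = 169 - 45 ≡ 13; y = λ·(16 - 13) - 32 ≡ 7. → (13, 7)
9P: (13, 7) + (29, 16). λ = (16 - 7)/(29 - 13) ≡ 9/16 mod 37. 16⁻¹ ≡ 7 (mod 37), so λ ≡ 26.
  x = λ² - 13 - 29 = 676 - 42 ≡ 5; y = λ·(13 - 5) - 7 ≡ 16. → (5, 16)

(5, 16)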